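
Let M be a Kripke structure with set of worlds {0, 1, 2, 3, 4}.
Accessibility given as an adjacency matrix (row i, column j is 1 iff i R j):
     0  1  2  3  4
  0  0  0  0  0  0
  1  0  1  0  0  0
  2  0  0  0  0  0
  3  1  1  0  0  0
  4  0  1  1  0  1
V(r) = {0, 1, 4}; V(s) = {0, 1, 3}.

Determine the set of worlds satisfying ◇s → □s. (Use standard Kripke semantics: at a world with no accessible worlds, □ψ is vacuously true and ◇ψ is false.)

0, 1, 2, 3

Let φ = ◇s → □s. Evaluate φ at each world:
  0 (successors ∅): φ is true.
  1 (successors {1}): φ is true.
  2 (successors ∅): φ is true.
  3 (successors {0, 1}): φ is true.
  4 (successors {1, 2, 4}): φ is false.
For instance, at 4:
  At 4: ◇s is true, □s is false, so ◇s → □s is false.
    At 4: ◇s requires s at some successor in {1, 2, 4}.
      s holds at 1, so ◇s is true at 4.
    At 4: □s requires s at every successor {1, 2, 4}.
      s fails at 2, so □s is false at 4.
Satisfying worlds: {0, 1, 2, 3}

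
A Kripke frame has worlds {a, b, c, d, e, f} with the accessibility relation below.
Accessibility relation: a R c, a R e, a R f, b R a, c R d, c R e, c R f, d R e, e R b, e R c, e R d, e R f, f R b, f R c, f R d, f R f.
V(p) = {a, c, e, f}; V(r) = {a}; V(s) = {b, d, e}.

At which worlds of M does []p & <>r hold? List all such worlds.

b

Let φ = []p & <>r. Evaluate φ at each world:
  a (successors {c, e, f}): φ is false.
  b (successors {a}): φ is true.
  c (successors {d, e, f}): φ is false.
  d (successors {e}): φ is false.
  e (successors {b, c, d, f}): φ is false.
  f (successors {b, c, d, f}): φ is false.
For instance, at d:
  At d: []p is true, <>r is false, so []p & <>r is false.
    At d: []p requires p at every successor {e}.
      At e: p is true.
    So []p is true at d.
    At d: <>r requires r at some successor in {e}.
      At e: r is false.
    So <>r is false at d.
Satisfying worlds: {b}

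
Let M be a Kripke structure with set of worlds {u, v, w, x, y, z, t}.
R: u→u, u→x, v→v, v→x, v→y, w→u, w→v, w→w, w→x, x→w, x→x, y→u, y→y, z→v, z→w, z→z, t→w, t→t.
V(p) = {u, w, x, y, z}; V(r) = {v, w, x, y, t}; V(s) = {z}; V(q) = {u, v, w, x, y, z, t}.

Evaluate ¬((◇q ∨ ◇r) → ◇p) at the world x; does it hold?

No

Recall that ◇ψ holds at a world iff ψ holds at some accessible world.
At x: (◇q ∨ ◇r) → ◇p is true, so ¬((◇q ∨ ◇r) → ◇p) is false.
  At x: ◇q ∨ ◇r is true, ◇p is true, so (◇q ∨ ◇r) → ◇p is true.
    At x: ◇q is true, ◇r is true, so ◇q ∨ ◇r is true.
      At x: ◇q requires q at some successor in {w, x}.
        q holds at w, so ◇q is true at x.
      At x: ◇r requires r at some successor in {w, x}.
        r holds at w, so ◇r is true at x.
    At x: ◇p requires p at some successor in {w, x}.
      p holds at w, so ◇p is true at x.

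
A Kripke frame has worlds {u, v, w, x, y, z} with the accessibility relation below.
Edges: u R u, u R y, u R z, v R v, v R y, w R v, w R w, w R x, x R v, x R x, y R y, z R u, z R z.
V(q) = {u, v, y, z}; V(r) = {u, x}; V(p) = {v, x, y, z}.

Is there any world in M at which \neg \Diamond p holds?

Let φ = \neg \Diamond p. Evaluate φ at each world:
  u (successors {u, y, z}): φ is false.
  v (successors {v, y}): φ is false.
  w (successors {v, w, x}): φ is false.
  x (successors {v, x}): φ is false.
  y (successors {y}): φ is false.
  z (successors {u, z}): φ is false.
For instance, at w:
  At w: \Diamond p is true, so \neg \Diamond p is false.
    At w: \Diamond p requires p at some successor in {v, w, x}.
      p holds at v, so \Diamond p is true at w.

No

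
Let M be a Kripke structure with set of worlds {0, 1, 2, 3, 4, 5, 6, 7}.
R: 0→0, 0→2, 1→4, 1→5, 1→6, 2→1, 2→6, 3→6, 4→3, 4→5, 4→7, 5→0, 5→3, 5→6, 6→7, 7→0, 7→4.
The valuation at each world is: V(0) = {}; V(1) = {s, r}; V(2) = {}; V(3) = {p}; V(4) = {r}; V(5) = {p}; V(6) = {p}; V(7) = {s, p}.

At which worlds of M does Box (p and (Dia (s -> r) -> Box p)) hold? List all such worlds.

3

Let φ = Box (p and (Dia (s -> r) -> Box p)). Evaluate φ at each world:
  0 (successors {0, 2}): φ is false.
  1 (successors {4, 5, 6}): φ is false.
  2 (successors {1, 6}): φ is false.
  3 (successors {6}): φ is true.
  4 (successors {3, 5, 7}): φ is false.
  5 (successors {0, 3, 6}): φ is false.
  6 (successors {7}): φ is false.
  7 (successors {0, 4}): φ is false.
For instance, at 6:
  At 6: Box (p and (Dia (s -> r) -> Box p)) requires p and (Dia (s -> r) -> Box p) at every successor {7}.
    p and (Dia (s -> r) -> Box p) fails at 7, so Box (p and (Dia (s -> r) -> Box p)) is false at 6.
      At 7: p is true, Dia (s -> r) -> Box p is false, so p and (Dia (s -> r) -> Box p) is false.
Satisfying worlds: {3}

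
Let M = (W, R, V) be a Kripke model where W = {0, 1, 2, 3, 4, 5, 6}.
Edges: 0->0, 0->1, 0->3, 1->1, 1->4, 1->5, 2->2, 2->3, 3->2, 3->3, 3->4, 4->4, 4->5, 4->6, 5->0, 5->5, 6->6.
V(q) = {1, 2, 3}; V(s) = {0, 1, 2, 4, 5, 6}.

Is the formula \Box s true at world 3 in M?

At 3: \Box s requires s at every successor {2, 3, 4}.
  s fails at 3, so \Box s is false at 3.

No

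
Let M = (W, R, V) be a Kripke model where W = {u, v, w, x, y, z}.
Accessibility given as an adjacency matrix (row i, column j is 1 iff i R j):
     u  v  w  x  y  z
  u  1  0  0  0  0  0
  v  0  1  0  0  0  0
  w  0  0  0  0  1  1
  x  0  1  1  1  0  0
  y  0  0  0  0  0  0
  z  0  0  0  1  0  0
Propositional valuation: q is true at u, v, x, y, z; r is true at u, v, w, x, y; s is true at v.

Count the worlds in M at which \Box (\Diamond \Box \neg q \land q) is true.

1

Let φ = \Box (\Diamond \Box \neg q \land q). Evaluate φ at each world:
  u (successors {u}): φ is false.
  v (successors {v}): φ is false.
  w (successors {y, z}): φ is false.
  x (successors {v, w, x}): φ is false.
  y (successors ∅): φ is true.
  z (successors {x}): φ is false.
For instance, at z:
  At z: \Box (\Diamond \Box \neg q \land q) requires \Diamond \Box \neg q \land q at every successor {x}.
    \Diamond \Box \neg q \land q fails at x, so \Box (\Diamond \Box \neg q \land q) is false at z.
      At x: \Diamond \Box \neg q is false, q is true, so \Diamond \Box \neg q \land q is false.
Satisfying worlds: {y}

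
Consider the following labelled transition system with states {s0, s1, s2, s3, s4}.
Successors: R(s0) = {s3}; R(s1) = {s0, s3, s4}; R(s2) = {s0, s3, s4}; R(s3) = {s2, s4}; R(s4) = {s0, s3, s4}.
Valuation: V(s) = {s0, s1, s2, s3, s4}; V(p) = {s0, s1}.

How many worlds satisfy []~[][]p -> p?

2

Recall that []ψ holds at a world iff ψ holds at every accessible world, and <>ψ holds iff ψ holds at some accessible world.
Let φ = []~[][]p -> p. Evaluate φ at each world:
  s0 (successors {s3}): φ is true.
  s1 (successors {s0, s3, s4}): φ is true.
  s2 (successors {s0, s3, s4}): φ is false.
  s3 (successors {s2, s4}): φ is false.
  s4 (successors {s0, s3, s4}): φ is false.
For instance, at s0:
  At s0: []~[][]p is true, p is true, so []~[][]p -> p is true.
    At s0: []~[][]p requires ~[][]p at every successor {s3}.
      At s3: ~[][]p is true.
    So []~[][]p is true at s0.
Satisfying worlds: {s0, s1}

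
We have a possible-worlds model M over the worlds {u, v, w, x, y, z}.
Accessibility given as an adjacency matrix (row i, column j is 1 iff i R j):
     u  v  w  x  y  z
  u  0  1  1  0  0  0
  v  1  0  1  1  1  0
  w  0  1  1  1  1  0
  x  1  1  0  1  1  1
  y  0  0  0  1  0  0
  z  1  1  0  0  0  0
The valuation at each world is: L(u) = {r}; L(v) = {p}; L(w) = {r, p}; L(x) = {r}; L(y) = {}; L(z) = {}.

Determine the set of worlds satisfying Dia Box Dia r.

u, v, w, x, y, z

Recall that Box ψ holds at a world iff ψ holds at every accessible world, and Dia ψ holds iff ψ holds at some accessible world.
Let φ = Dia Box Dia r. Evaluate φ at each world:
  u (successors {v, w}): φ is true.
  v (successors {u, w, x, y}): φ is true.
  w (successors {v, w, x, y}): φ is true.
  x (successors {u, v, x, y, z}): φ is true.
  y (successors {x}): φ is true.
  z (successors {u, v}): φ is true.
For instance, at y:
  At y: Dia Box Dia r requires Box Dia r at some successor in {x}.
    Box Dia r holds at x, so Dia Box Dia r is true at y.
      At x: Box Dia r requires Dia r at every successor {u, v, x, y, z}.
        At u: Dia r is true.
        At v: Dia r is true.
        At x: Dia r is true.
        At y: Dia r is true.
        At z: Dia r is true.
      So Box Dia r is true at x.
Satisfying worlds: {u, v, w, x, y, z}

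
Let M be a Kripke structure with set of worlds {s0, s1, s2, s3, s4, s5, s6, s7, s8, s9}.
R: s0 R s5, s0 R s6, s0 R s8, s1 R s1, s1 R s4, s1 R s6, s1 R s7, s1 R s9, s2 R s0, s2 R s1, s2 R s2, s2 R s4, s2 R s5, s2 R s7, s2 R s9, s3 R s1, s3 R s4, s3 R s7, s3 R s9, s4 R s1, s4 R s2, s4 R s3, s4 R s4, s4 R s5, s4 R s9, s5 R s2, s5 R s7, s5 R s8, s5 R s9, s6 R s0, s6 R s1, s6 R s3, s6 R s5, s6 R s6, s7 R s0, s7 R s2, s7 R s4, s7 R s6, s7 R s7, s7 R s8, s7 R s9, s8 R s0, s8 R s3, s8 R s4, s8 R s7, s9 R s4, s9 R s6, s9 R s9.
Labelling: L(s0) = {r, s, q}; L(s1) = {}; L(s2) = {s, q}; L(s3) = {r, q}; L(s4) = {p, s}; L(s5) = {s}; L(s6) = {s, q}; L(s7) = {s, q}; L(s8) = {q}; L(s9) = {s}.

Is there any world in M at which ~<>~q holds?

Let φ = ~<>~q. Evaluate φ at each world:
  s0 (successors {s5, s6, s8}): φ is false.
  s1 (successors {s1, s4, s6, s7, s9}): φ is false.
  s2 (successors {s0, s1, s2, s4, s5, s7, s9}): φ is false.
  s3 (successors {s1, s4, s7, s9}): φ is false.
  s4 (successors {s1, s2, s3, s4, s5, s9}): φ is false.
  s5 (successors {s2, s7, s8, s9}): φ is false.
  s6 (successors {s0, s1, s3, s5, s6}): φ is false.
  s7 (successors {s0, s2, s4, s6, s7, s8, s9}): φ is false.
  s8 (successors {s0, s3, s4, s7}): φ is false.
  s9 (successors {s4, s6, s9}): φ is false.
For instance, at s2:
  At s2: <>~q is true, so ~<>~q is false.
    At s2: <>~q requires ~q at some successor in {s0, s1, s2, s4, s5, s7, s9}.
      ~q holds at s1, so <>~q is true at s2.

No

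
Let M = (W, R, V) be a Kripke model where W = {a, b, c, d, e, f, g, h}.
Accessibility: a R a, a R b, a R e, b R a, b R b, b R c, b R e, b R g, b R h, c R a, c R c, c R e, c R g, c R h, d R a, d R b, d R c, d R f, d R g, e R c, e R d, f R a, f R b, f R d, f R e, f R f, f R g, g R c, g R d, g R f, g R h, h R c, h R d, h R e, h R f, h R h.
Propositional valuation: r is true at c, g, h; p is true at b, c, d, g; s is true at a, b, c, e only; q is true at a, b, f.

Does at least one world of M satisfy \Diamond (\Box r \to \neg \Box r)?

Let φ = \Diamond (\Box r \to \neg \Box r). Evaluate φ at each world:
  a (successors {a, b, e}): φ is true.
  b (successors {a, b, c, e, g, h}): φ is true.
  c (successors {a, c, e, g, h}): φ is true.
  d (successors {a, b, c, f, g}): φ is true.
  e (successors {c, d}): φ is true.
  f (successors {a, b, d, e, f, g}): φ is true.
  g (successors {c, d, f, h}): φ is true.
  h (successors {c, d, e, f, h}): φ is true.
Detail at a (witness):
  At a: \Diamond (\Box r \to \neg \Box r) requires \Box r \to \neg \Box r at some successor in {a, b, e}.
    \Box r \to \neg \Box r holds at a, so \Diamond (\Box r \to \neg \Box r) is true at a.
      At a: \Box r is false, \neg \Box r is true, so \Box r \to \neg \Box r is true.

Yes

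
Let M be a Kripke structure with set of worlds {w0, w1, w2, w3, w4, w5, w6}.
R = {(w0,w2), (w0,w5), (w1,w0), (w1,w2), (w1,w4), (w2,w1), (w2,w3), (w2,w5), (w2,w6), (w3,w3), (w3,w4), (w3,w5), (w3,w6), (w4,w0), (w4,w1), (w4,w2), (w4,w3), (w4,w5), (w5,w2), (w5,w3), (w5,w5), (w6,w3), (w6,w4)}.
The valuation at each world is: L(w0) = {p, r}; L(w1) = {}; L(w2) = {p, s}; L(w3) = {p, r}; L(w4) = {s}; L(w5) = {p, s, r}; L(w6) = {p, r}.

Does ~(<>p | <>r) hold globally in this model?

No

Let φ = ~(<>p | <>r). Evaluate φ at each world:
  w0 (successors {w2, w5}): φ is false.
  w1 (successors {w0, w2, w4}): φ is false.
  w2 (successors {w1, w3, w5, w6}): φ is false.
  w3 (successors {w3, w4, w5, w6}): φ is false.
  w4 (successors {w0, w1, w2, w3, w5}): φ is false.
  w5 (successors {w2, w3, w5}): φ is false.
  w6 (successors {w3, w4}): φ is false.
Detail at w0 (counterexample):
  At w0: <>p | <>r is true, so ~(<>p | <>r) is false.
    At w0: <>p is true, <>r is true, so <>p | <>r is true.
      At w0: <>p requires p at some successor in {w2, w5}.
        p holds at w2, so <>p is true at w0.
      At w0: <>r requires r at some successor in {w2, w5}.
        r holds at w5, so <>r is true at w0.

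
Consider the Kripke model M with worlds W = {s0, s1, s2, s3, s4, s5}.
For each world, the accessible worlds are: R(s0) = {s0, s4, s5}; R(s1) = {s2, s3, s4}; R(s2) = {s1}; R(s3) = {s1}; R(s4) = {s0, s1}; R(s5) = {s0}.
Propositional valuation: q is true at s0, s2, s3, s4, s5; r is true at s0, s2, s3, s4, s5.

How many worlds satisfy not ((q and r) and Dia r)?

3

Let φ = not ((q and r) and Dia r). Evaluate φ at each world:
  s0 (successors {s0, s4, s5}): φ is false.
  s1 (successors {s2, s3, s4}): φ is true.
  s2 (successors {s1}): φ is true.
  s3 (successors {s1}): φ is true.
  s4 (successors {s0, s1}): φ is false.
  s5 (successors {s0}): φ is false.
For instance, at s4:
  At s4: (q and r) and Dia r is true, so not ((q and r) and Dia r) is false.
    At s4: q and r is true, Dia r is true, so (q and r) and Dia r is true.
      At s4: Dia r requires r at some successor in {s0, s1}.
        r holds at s0, so Dia r is true at s4.
Satisfying worlds: {s1, s2, s3}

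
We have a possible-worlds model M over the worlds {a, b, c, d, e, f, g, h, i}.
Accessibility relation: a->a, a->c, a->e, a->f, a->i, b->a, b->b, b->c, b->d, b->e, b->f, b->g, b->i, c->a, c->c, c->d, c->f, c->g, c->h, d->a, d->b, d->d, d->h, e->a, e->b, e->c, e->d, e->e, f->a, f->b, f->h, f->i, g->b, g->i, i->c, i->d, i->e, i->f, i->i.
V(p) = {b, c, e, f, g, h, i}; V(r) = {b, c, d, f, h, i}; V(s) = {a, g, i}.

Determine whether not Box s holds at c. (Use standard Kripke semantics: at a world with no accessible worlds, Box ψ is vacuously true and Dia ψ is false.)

At c: Box s is false, so not Box s is true.
  At c: Box s requires s at every successor {a, c, d, f, g, h}.
    s fails at c, so Box s is false at c.

Yes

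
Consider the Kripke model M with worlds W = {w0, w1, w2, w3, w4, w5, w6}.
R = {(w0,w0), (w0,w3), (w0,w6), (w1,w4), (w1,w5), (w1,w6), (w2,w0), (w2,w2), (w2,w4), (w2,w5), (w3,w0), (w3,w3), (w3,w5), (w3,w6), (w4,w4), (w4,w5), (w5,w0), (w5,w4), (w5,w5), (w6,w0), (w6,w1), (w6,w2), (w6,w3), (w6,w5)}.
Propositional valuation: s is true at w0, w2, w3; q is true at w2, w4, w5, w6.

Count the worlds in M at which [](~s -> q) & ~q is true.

3

Let φ = [](~s -> q) & ~q. Evaluate φ at each world:
  w0 (successors {w0, w3, w6}): φ is true.
  w1 (successors {w4, w5, w6}): φ is true.
  w2 (successors {w0, w2, w4, w5}): φ is false.
  w3 (successors {w0, w3, w5, w6}): φ is true.
  w4 (successors {w4, w5}): φ is false.
  w5 (successors {w0, w4, w5}): φ is false.
  w6 (successors {w0, w1, w2, w3, w5}): φ is false.
For instance, at w1:
  At w1: [](~s -> q) is true, ~q is true, so [](~s -> q) & ~q is true.
    At w1: [](~s -> q) requires ~s -> q at every successor {w4, w5, w6}.
      At w4: ~s -> q is true.
      At w5: ~s -> q is true.
      At w6: ~s -> q is true.
    So [](~s -> q) is true at w1.
Satisfying worlds: {w0, w1, w3}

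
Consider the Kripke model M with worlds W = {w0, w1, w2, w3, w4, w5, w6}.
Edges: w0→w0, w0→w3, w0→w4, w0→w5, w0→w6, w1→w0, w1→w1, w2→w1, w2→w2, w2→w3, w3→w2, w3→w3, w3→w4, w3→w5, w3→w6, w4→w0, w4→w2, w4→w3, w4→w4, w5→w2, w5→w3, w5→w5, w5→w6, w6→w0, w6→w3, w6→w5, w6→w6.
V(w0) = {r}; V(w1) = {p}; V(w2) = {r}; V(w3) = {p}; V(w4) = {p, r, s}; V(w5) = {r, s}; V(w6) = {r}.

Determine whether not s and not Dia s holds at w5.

No

At w5: not s is false, not Dia s is false, so not s and not Dia s is false.
  At w5: Dia s is true, so not Dia s is false.
    At w5: Dia s requires s at some successor in {w2, w3, w5, w6}.
      s holds at w5, so Dia s is true at w5.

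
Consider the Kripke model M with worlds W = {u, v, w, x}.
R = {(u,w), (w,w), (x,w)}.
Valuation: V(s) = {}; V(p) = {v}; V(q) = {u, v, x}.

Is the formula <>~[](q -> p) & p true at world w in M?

At w: <>~[](q -> p) is false, p is false, so <>~[](q -> p) & p is false.
  At w: <>~[](q -> p) requires ~[](q -> p) at some successor in {w}.
    At w: ~[](q -> p) is false.
  So <>~[](q -> p) is false at w.

No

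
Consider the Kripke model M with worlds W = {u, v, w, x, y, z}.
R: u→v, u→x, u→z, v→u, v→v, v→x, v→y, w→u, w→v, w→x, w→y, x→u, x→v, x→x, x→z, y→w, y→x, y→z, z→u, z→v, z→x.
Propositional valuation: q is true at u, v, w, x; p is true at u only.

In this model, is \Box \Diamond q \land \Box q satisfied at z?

Yes

At z: \Box \Diamond q is true, \Box q is true, so \Box \Diamond q \land \Box q is true.
  At z: \Box \Diamond q requires \Diamond q at every successor {u, v, x}.
      At u: \Diamond q requires q at some successor in {v, x, z}.
        q holds at v, so \Diamond q is true at u.
      At v: \Diamond q requires q at some successor in {u, v, x, y}.
        q holds at u, so \Diamond q is true at v.
      At x: \Diamond q requires q at some successor in {u, v, x, z}.
        q holds at u, so \Diamond q is true at x.
  So \Box \Diamond q is true at z.
  At z: \Box q requires q at every successor {u, v, x}.
    At u: q is true.
    At v: q is true.
    At x: q is true.
  So \Box q is true at z.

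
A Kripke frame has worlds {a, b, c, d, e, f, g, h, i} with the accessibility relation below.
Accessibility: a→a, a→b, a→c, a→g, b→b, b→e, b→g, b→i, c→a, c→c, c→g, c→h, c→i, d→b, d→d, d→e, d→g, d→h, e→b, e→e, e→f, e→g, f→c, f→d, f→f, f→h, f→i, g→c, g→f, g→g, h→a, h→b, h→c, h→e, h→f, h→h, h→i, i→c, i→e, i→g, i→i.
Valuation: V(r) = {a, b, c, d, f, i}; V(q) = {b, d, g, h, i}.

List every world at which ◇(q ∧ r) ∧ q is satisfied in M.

b, d, h, i

Let φ = ◇(q ∧ r) ∧ q. Evaluate φ at each world:
  a (successors {a, b, c, g}): φ is false.
  b (successors {b, e, g, i}): φ is true.
  c (successors {a, c, g, h, i}): φ is false.
  d (successors {b, d, e, g, h}): φ is true.
  e (successors {b, e, f, g}): φ is false.
  f (successors {c, d, f, h, i}): φ is false.
  g (successors {c, f, g}): φ is false.
  h (successors {a, b, c, e, f, h, i}): φ is true.
  i (successors {c, e, g, i}): φ is true.
For instance, at b:
  At b: ◇(q ∧ r) is true, q is true, so ◇(q ∧ r) ∧ q is true.
    At b: ◇(q ∧ r) requires q ∧ r at some successor in {b, e, g, i}.
      q ∧ r holds at b, so ◇(q ∧ r) is true at b.
Satisfying worlds: {b, d, h, i}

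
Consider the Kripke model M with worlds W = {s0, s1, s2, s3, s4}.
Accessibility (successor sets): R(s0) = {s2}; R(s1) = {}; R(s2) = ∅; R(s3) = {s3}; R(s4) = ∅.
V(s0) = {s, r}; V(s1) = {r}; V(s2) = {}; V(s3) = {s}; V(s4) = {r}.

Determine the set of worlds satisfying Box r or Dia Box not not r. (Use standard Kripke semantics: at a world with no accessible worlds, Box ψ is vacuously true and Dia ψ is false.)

s0, s1, s2, s4

Let φ = Box r or Dia Box not not r. Evaluate φ at each world:
  s0 (successors {s2}): φ is true.
  s1 (successors ∅): φ is true.
  s2 (successors ∅): φ is true.
  s3 (successors {s3}): φ is false.
  s4 (successors ∅): φ is true.
For instance, at s3:
  At s3: Box r is false, Dia Box not not r is false, so Box r or Dia Box not not r is false.
    At s3: Box r requires r at every successor {s3}.
      r fails at s3, so Box r is false at s3.
    At s3: Dia Box not not r requires Box not not r at some successor in {s3}.
      At s3: Box not not r is false.
    So Dia Box not not r is false at s3.
Satisfying worlds: {s0, s1, s2, s4}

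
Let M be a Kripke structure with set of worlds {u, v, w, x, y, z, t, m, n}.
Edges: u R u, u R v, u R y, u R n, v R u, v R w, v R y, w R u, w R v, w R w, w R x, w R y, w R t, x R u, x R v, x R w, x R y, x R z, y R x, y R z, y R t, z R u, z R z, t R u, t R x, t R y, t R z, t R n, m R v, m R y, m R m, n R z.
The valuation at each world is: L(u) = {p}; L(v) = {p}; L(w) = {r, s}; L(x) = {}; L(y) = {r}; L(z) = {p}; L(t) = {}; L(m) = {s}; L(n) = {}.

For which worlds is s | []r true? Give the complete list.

w, m

Let φ = s | []r. Evaluate φ at each world:
  u (successors {u, v, y, n}): φ is false.
  v (successors {u, w, y}): φ is false.
  w (successors {u, v, w, x, y, t}): φ is true.
  x (successors {u, v, w, y, z}): φ is false.
  y (successors {x, z, t}): φ is false.
  z (successors {u, z}): φ is false.
  t (successors {u, x, y, z, n}): φ is false.
  m (successors {v, y, m}): φ is true.
  n (successors {z}): φ is false.
For instance, at m:
  At m: s is true, []r is false, so s | []r is true.
    At m: []r requires r at every successor {v, y, m}.
      r fails at v, so []r is false at m.
Satisfying worlds: {w, m}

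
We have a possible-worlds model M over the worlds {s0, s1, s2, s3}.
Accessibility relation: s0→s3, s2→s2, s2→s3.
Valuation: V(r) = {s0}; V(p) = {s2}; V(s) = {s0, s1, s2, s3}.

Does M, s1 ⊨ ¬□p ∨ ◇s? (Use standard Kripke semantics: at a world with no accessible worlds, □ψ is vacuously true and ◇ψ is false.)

At s1: ¬□p is false, ◇s is false, so ¬□p ∨ ◇s is false.
  At s1: □p is true, so ¬□p is false.
    At s1: no accessible worlds, so □p holds vacuously.
  At s1: no accessible worlds, so ◇s is false.

No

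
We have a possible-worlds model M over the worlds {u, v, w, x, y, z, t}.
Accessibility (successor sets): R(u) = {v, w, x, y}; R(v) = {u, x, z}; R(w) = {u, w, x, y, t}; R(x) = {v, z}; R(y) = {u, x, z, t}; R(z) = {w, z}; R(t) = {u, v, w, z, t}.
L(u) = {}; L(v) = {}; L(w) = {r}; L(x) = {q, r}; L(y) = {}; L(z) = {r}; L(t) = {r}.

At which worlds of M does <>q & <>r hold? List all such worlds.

u, v, w, y

Let φ = <>q & <>r. Evaluate φ at each world:
  u (successors {v, w, x, y}): φ is true.
  v (successors {u, x, z}): φ is true.
  w (successors {u, w, x, y, t}): φ is true.
  x (successors {v, z}): φ is false.
  y (successors {u, x, z, t}): φ is true.
  z (successors {w, z}): φ is false.
  t (successors {u, v, w, z, t}): φ is false.
For instance, at z:
  At z: <>q is false, <>r is true, so <>q & <>r is false.
    At z: <>q requires q at some successor in {w, z}.
      At w: q is false.
      At z: q is false.
    So <>q is false at z.
    At z: <>r requires r at some successor in {w, z}.
      r holds at w, so <>r is true at z.
Satisfying worlds: {u, v, w, y}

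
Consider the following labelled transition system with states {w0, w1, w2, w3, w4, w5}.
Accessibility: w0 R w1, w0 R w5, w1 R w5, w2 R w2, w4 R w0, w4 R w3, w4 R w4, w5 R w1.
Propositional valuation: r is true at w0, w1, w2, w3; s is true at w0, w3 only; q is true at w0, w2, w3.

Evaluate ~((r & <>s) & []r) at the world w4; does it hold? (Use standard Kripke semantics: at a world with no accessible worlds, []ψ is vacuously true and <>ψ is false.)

At w4: (r & <>s) & []r is false, so ~((r & <>s) & []r) is true.
  At w4: r & <>s is false, []r is false, so (r & <>s) & []r is false.
    At w4: r is false, <>s is true, so r & <>s is false.
      At w4: <>s requires s at some successor in {w0, w3, w4}.
        s holds at w0, so <>s is true at w4.
    At w4: []r requires r at every successor {w0, w3, w4}.
      r fails at w4, so []r is false at w4.

Yes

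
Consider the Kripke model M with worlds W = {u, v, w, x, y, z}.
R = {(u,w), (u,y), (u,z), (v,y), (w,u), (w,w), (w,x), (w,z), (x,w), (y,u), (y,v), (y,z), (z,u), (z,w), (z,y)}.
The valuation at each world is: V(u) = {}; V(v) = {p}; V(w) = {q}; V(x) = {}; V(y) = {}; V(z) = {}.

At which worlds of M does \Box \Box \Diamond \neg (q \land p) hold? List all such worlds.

Let φ = \Box \Box \Diamond \neg (q \land p). Evaluate φ at each world:
  u (successors {w, y, z}): φ is true.
  v (successors {y}): φ is true.
  w (successors {u, w, x, z}): φ is true.
  x (successors {w}): φ is true.
  y (successors {u, v, z}): φ is true.
  z (successors {u, w, y}): φ is true.
For instance, at v:
  At v: \Box \Box \Diamond \neg (q \land p) requires \Box \Diamond \neg (q \land p) at every successor {y}.
      At y: \Box \Diamond \neg (q \land p) requires \Diamond \neg (q \land p) at every successor {u, v, z}.
        At u: \Diamond \neg (q \land p) is true.
        At v: \Diamond \neg (q \land p) is true.
        At z: \Diamond \neg (q \land p) is true.
      So \Box \Diamond \neg (q \land p) is true at y.
  So \Box \Box \Diamond \neg (q \land p) is true at v.
Satisfying worlds: {u, v, w, x, y, z}

u, v, w, x, y, z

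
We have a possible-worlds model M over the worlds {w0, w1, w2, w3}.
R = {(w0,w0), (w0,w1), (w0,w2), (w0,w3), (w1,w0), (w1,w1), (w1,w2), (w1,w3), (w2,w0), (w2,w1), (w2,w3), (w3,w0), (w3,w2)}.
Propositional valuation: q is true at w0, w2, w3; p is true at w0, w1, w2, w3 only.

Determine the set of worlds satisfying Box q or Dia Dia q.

w0, w1, w2, w3

Let φ = Box q or Dia Dia q. Evaluate φ at each world:
  w0 (successors {w0, w1, w2, w3}): φ is true.
  w1 (successors {w0, w1, w2, w3}): φ is true.
  w2 (successors {w0, w1, w3}): φ is true.
  w3 (successors {w0, w2}): φ is true.
For instance, at w3:
  At w3: Box q is true, Dia Dia q is true, so Box q or Dia Dia q is true.
    At w3: Box q requires q at every successor {w0, w2}.
      At w0: q is true.
      At w2: q is true.
    So Box q is true at w3.
    At w3: Dia Dia q requires Dia q at some successor in {w0, w2}.
      Dia q holds at w0, so Dia Dia q is true at w3.
Satisfying worlds: {w0, w1, w2, w3}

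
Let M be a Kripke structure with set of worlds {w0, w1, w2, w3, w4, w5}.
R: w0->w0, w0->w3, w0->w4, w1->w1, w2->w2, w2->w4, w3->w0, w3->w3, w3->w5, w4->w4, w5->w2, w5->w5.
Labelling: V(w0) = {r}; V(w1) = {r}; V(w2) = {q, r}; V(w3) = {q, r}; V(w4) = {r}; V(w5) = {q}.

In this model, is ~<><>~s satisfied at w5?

Recall that <>ψ holds at a world iff ψ holds at some accessible world.
At w5: <><>~s is true, so ~<><>~s is false.
  At w5: <><>~s requires <>~s at some successor in {w2, w5}.
    <>~s holds at w2, so <><>~s is true at w5.
      At w2: <>~s requires ~s at some successor in {w2, w4}.
        ~s holds at w2, so <>~s is true at w2.

No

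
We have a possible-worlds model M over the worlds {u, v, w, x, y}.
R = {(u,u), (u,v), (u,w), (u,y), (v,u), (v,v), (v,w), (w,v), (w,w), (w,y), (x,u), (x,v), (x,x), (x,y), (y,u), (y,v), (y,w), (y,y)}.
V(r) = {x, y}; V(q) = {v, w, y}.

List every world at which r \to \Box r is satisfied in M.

Let φ = r \to \Box r. Evaluate φ at each world:
  u (successors {u, v, w, y}): φ is true.
  v (successors {u, v, w}): φ is true.
  w (successors {v, w, y}): φ is true.
  x (successors {u, v, x, y}): φ is false.
  y (successors {u, v, w, y}): φ is false.
For instance, at y:
  At y: r is true, \Box r is false, so r \to \Box r is false.
    At y: \Box r requires r at every successor {u, v, w, y}.
      r fails at u, so \Box r is false at y.
Satisfying worlds: {u, v, w}

u, v, w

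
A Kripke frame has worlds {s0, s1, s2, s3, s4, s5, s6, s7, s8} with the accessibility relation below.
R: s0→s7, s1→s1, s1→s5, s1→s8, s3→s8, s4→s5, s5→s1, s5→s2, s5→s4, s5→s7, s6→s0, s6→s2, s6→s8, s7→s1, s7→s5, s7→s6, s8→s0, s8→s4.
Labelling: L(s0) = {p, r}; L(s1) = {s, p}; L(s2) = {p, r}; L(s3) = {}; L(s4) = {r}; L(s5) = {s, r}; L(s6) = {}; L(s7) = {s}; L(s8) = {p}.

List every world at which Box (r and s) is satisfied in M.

s2, s4

Let φ = Box (r and s). Evaluate φ at each world:
  s0 (successors {s7}): φ is false.
  s1 (successors {s1, s5, s8}): φ is false.
  s2 (successors ∅): φ is true.
  s3 (successors {s8}): φ is false.
  s4 (successors {s5}): φ is true.
  s5 (successors {s1, s2, s4, s7}): φ is false.
  s6 (successors {s0, s2, s8}): φ is false.
  s7 (successors {s1, s5, s6}): φ is false.
  s8 (successors {s0, s4}): φ is false.
For instance, at s1:
  At s1: Box (r and s) requires r and s at every successor {s1, s5, s8}.
    r and s fails at s1, so Box (r and s) is false at s1.
Satisfying worlds: {s2, s4}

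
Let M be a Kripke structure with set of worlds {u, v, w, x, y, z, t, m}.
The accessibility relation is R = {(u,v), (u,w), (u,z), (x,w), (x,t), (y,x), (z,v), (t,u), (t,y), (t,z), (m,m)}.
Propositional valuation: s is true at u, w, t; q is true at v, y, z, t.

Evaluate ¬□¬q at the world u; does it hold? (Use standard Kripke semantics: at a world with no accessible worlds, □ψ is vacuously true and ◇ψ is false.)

Yes

At u: □¬q is false, so ¬□¬q is true.
  At u: □¬q requires ¬q at every successor {v, w, z}.
    ¬q fails at v, so □¬q is false at u.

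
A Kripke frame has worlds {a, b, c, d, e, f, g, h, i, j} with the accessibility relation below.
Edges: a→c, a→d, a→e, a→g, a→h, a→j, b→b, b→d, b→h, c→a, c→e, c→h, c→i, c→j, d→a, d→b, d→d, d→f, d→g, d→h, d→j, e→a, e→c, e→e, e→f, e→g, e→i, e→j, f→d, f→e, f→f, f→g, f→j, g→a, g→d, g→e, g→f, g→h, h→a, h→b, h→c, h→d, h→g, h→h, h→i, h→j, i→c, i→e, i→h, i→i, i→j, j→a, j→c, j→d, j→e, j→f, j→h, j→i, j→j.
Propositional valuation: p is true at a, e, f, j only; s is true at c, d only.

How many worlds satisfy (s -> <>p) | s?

Let φ = (s -> <>p) | s. Evaluate φ at each world:
  a (successors {c, d, e, g, h, j}): φ is true.
  b (successors {b, d, h}): φ is true.
  c (successors {a, e, h, i, j}): φ is true.
  d (successors {a, b, d, f, g, h, j}): φ is true.
  e (successors {a, c, e, f, g, i, j}): φ is true.
  f (successors {d, e, f, g, j}): φ is true.
  g (successors {a, d, e, f, h}): φ is true.
  h (successors {a, b, c, d, g, h, i, j}): φ is true.
  i (successors {c, e, h, i, j}): φ is true.
  j (successors {a, c, d, e, f, h, i, j}): φ is true.
For instance, at i:
  At i: s -> <>p is true, s is false, so (s -> <>p) | s is true.
    At i: s is false, <>p is true, so s -> <>p is true.
      At i: <>p requires p at some successor in {c, e, h, i, j}.
        p holds at e, so <>p is true at i.
Satisfying worlds: {a, b, c, d, e, f, g, h, i, j}

10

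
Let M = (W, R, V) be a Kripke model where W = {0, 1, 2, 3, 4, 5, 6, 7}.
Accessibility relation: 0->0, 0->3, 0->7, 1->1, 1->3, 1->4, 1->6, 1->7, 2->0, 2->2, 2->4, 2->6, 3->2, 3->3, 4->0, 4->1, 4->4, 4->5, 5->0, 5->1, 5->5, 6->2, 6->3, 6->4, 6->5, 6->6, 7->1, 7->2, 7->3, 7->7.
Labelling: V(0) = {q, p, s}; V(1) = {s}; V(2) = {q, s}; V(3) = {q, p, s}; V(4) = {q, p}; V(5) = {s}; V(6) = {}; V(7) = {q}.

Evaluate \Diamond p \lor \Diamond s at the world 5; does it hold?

At 5: \Diamond p is true, \Diamond s is true, so \Diamond p \lor \Diamond s is true.
  At 5: \Diamond p requires p at some successor in {0, 1, 5}.
    p holds at 0, so \Diamond p is true at 5.
  At 5: \Diamond s requires s at some successor in {0, 1, 5}.
    s holds at 0, so \Diamond s is true at 5.

Yes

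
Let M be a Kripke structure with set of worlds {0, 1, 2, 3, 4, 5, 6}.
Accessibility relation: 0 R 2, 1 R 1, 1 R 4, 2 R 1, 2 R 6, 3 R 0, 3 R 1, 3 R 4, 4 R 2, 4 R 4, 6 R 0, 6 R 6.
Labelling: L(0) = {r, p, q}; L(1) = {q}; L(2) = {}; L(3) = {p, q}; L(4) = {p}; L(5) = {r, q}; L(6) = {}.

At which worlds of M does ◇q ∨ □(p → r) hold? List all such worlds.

0, 1, 2, 3, 5, 6

Let φ = ◇q ∨ □(p → r). Evaluate φ at each world:
  0 (successors {2}): φ is true.
  1 (successors {1, 4}): φ is true.
  2 (successors {1, 6}): φ is true.
  3 (successors {0, 1, 4}): φ is true.
  4 (successors {2, 4}): φ is false.
  5 (successors ∅): φ is true.
  6 (successors {0, 6}): φ is true.
For instance, at 4:
  At 4: ◇q is false, □(p → r) is false, so ◇q ∨ □(p → r) is false.
    At 4: ◇q requires q at some successor in {2, 4}.
      At 2: q is false.
      At 4: q is false.
    So ◇q is false at 4.
    At 4: □(p → r) requires p → r at every successor {2, 4}.
      p → r fails at 4, so □(p → r) is false at 4.
Satisfying worlds: {0, 1, 2, 3, 5, 6}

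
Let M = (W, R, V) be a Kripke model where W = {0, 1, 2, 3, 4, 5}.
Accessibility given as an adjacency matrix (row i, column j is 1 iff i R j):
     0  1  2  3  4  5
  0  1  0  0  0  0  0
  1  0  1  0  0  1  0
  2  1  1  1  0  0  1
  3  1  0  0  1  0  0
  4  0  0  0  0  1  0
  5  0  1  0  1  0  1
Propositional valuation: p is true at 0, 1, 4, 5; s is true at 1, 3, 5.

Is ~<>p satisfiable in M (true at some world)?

No

Let φ = ~<>p. Evaluate φ at each world:
  0 (successors {0}): φ is false.
  1 (successors {1, 4}): φ is false.
  2 (successors {0, 1, 2, 5}): φ is false.
  3 (successors {0, 3}): φ is false.
  4 (successors {4}): φ is false.
  5 (successors {1, 3, 5}): φ is false.
For instance, at 4:
  At 4: <>p is true, so ~<>p is false.
    At 4: <>p requires p at some successor in {4}.
      p holds at 4, so <>p is true at 4.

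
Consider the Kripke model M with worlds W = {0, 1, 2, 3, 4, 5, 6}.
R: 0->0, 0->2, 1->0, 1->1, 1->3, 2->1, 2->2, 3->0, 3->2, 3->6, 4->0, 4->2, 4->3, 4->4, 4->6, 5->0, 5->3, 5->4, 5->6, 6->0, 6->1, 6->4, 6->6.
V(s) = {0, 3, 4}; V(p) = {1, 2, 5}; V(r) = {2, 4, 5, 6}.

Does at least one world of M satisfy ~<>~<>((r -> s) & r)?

No

Let φ = ~<>~<>((r -> s) & r). Evaluate φ at each world:
  0 (successors {0, 2}): φ is false.
  1 (successors {0, 1, 3}): φ is false.
  2 (successors {1, 2}): φ is false.
  3 (successors {0, 2, 6}): φ is false.
  4 (successors {0, 2, 3, 4, 6}): φ is false.
  5 (successors {0, 3, 4, 6}): φ is false.
  6 (successors {0, 1, 4, 6}): φ is false.
For instance, at 0:
  At 0: <>~<>((r -> s) & r) is true, so ~<>~<>((r -> s) & r) is false.
    At 0: <>~<>((r -> s) & r) requires ~<>((r -> s) & r) at some successor in {0, 2}.
      ~<>((r -> s) & r) holds at 0, so <>~<>((r -> s) & r) is true at 0.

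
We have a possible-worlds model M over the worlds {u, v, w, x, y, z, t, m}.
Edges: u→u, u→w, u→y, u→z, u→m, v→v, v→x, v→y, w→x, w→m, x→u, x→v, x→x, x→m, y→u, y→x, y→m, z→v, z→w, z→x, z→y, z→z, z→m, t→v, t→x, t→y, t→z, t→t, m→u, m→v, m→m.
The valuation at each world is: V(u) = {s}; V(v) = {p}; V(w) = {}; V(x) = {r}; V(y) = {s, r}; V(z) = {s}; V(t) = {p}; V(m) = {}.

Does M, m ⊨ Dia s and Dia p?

Yes

At m: Dia s is true, Dia p is true, so Dia s and Dia p is true.
  At m: Dia s requires s at some successor in {u, v, m}.
    s holds at u, so Dia s is true at m.
  At m: Dia p requires p at some successor in {u, v, m}.
    p holds at v, so Dia p is true at m.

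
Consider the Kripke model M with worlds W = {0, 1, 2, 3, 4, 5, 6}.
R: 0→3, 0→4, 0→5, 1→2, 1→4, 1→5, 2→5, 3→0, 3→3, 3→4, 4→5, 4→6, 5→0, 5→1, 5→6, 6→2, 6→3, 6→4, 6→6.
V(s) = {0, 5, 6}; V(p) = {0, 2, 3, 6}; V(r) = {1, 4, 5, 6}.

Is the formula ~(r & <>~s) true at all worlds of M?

No

Let φ = ~(r & <>~s). Evaluate φ at each world:
  0 (successors {3, 4, 5}): φ is true.
  1 (successors {2, 4, 5}): φ is false.
  2 (successors {5}): φ is true.
  3 (successors {0, 3, 4}): φ is true.
  4 (successors {5, 6}): φ is true.
  5 (successors {0, 1, 6}): φ is false.
  6 (successors {2, 3, 4, 6}): φ is false.
Detail at 1 (counterexample):
  At 1: r & <>~s is true, so ~(r & <>~s) is false.
    At 1: r is true, <>~s is true, so r & <>~s is true.
      At 1: <>~s requires ~s at some successor in {2, 4, 5}.
        ~s holds at 2, so <>~s is true at 1.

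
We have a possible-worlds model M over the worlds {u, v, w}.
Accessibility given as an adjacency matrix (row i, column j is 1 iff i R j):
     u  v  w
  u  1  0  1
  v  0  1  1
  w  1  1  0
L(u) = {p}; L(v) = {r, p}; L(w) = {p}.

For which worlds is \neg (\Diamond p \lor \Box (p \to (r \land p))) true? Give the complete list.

Let φ = \neg (\Diamond p \lor \Box (p \to (r \land p))). Evaluate φ at each world:
  u (successors {u, w}): φ is false.
  v (successors {v, w}): φ is false.
  w (successors {u, v}): φ is false.
For instance, at v:
  At v: \Diamond p \lor \Box (p \to (r \land p)) is true, so \neg (\Diamond p \lor \Box (p \to (r \land p))) is false.
    At v: \Diamond p is true, \Box (p \to (r \land p)) is false, so \Diamond p \lor \Box (p \to (r \land p)) is true.
      At v: \Diamond p requires p at some successor in {v, w}.
        p holds at v, so \Diamond p is true at v.
      At v: \Box (p \to (r \land p)) requires p \to (r \land p) at every successor {v, w}.
        p \to (r \land p) fails at w, so \Box (p \to (r \land p)) is false at v.
Satisfying worlds: none.

none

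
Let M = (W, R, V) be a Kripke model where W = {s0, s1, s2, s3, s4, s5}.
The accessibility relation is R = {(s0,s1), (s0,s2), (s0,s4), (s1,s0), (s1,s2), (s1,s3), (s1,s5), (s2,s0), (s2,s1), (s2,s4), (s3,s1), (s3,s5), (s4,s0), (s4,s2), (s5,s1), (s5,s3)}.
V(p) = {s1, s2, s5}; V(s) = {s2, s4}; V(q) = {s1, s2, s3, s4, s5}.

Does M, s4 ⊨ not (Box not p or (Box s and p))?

Yes

At s4: Box not p or (Box s and p) is false, so not (Box not p or (Box s and p)) is true.
  At s4: Box not p is false, Box s and p is false, so Box not p or (Box s and p) is false.
    At s4: Box not p requires not p at every successor {s0, s2}.
      not p fails at s2, so Box not p is false at s4.
    At s4: Box s is false, p is false, so Box s and p is false.
      At s4: Box s requires s at every successor {s0, s2}.
        s fails at s0, so Box s is false at s4.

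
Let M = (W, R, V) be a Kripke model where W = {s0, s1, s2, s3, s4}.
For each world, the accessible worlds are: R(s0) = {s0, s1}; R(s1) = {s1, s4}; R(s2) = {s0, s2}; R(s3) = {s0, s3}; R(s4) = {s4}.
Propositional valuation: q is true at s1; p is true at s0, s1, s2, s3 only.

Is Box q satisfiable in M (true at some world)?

No

Let φ = Box q. Evaluate φ at each world:
  s0 (successors {s0, s1}): φ is false.
  s1 (successors {s1, s4}): φ is false.
  s2 (successors {s0, s2}): φ is false.
  s3 (successors {s0, s3}): φ is false.
  s4 (successors {s4}): φ is false.
For instance, at s1:
  At s1: Box q requires q at every successor {s1, s4}.
    q fails at s4, so Box q is false at s1.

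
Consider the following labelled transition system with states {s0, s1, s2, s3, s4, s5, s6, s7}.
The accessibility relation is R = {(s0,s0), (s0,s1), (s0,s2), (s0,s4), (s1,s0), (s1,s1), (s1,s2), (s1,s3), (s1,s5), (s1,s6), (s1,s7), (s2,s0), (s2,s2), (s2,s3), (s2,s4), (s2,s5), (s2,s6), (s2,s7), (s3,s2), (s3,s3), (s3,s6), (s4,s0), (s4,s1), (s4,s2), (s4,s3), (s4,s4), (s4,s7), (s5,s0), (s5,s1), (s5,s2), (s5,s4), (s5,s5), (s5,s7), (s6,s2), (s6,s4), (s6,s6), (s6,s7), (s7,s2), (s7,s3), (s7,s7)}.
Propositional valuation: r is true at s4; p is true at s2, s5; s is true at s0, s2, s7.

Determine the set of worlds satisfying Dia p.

s0, s1, s2, s3, s4, s5, s6, s7

Recall that Dia ψ holds at a world iff ψ holds at some accessible world.
Let φ = Dia p. Evaluate φ at each world:
  s0 (successors {s0, s1, s2, s4}): φ is true.
  s1 (successors {s0, s1, s2, s3, s5, s6, s7}): φ is true.
  s2 (successors {s0, s2, s3, s4, s5, s6, s7}): φ is true.
  s3 (successors {s2, s3, s6}): φ is true.
  s4 (successors {s0, s1, s2, s3, s4, s7}): φ is true.
  s5 (successors {s0, s1, s2, s4, s5, s7}): φ is true.
  s6 (successors {s2, s4, s6, s7}): φ is true.
  s7 (successors {s2, s3, s7}): φ is true.
For instance, at s7:
  At s7: Dia p requires p at some successor in {s2, s3, s7}.
    p holds at s2, so Dia p is true at s7.
Satisfying worlds: {s0, s1, s2, s3, s4, s5, s6, s7}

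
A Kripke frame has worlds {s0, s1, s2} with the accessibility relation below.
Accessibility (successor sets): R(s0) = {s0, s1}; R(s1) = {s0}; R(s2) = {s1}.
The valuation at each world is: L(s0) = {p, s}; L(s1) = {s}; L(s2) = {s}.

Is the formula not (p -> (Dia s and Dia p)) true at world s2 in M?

No

Recall that Dia ψ holds at a world iff ψ holds at some accessible world.
At s2: p -> (Dia s and Dia p) is true, so not (p -> (Dia s and Dia p)) is false.
  At s2: p is false, Dia s and Dia p is false, so p -> (Dia s and Dia p) is true.
    At s2: Dia s is true, Dia p is false, so Dia s and Dia p is false.
      At s2: Dia s requires s at some successor in {s1}.
        s holds at s1, so Dia s is true at s2.
      At s2: Dia p requires p at some successor in {s1}.
        At s1: p is false.
      So Dia p is false at s2.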